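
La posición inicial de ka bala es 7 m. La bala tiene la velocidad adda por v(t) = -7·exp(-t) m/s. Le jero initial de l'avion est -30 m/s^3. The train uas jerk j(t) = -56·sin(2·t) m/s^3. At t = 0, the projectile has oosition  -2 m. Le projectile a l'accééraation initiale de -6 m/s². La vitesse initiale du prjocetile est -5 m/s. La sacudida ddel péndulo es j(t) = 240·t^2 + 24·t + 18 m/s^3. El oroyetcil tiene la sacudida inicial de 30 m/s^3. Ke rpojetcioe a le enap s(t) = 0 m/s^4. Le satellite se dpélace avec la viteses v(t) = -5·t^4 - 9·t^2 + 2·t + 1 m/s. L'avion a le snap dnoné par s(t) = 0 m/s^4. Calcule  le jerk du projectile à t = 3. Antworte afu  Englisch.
Starting from snap s(t) = 0, we take 1 integral. Integrating snap and using the initial condition j(0) = 30, we get j(t) = 30. From the given jerk equation j(t) = 30, we substitute t = 3 to get j = 30.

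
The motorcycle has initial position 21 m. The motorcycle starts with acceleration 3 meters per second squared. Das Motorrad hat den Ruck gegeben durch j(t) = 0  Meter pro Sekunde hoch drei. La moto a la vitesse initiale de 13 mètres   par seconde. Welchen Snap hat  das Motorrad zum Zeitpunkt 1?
Ausgehend von dem Ruck j(t) = 0, nehmen wir 1 Ableitung. Durch Ableiten von dem Ruck erhalten wir den Snap: s(t) = 0. Wir haben den Snap s(t) = 0. Durch Einsetzen von t = 1: s(1) = 0.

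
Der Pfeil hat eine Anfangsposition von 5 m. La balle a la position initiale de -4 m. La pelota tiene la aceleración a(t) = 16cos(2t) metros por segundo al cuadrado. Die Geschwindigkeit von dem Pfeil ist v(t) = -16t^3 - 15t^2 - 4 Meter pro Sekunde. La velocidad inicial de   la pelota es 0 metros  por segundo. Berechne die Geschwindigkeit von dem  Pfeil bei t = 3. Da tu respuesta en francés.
De l'équation de la vitesse v(t) = -16·t^3 - 15·t^2 - 4, nous substituons t = 3 pour obtenir v = -571.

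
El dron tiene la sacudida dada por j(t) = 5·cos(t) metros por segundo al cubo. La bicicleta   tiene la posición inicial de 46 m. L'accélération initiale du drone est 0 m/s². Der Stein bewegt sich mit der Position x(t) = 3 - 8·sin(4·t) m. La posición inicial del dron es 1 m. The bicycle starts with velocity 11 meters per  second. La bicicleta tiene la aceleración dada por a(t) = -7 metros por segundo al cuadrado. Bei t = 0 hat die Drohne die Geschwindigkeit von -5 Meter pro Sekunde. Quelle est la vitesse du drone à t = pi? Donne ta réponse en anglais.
Starting from jerk j(t) = 5·cos(t), we take 2 integrals. Taking ∫j(t)dt and applying a(0) = 0, we find a(t) = 5·sin(t). Integrating acceleration and using the initial condition v(0) = -5, we get v(t) = -5·cos(t). Using v(t) = -5·cos(t) and substituting t = pi, we find v = 5.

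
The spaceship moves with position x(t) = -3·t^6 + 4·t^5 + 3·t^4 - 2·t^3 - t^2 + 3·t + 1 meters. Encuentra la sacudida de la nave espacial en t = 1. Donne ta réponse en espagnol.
Debemos derivar nuestra ecuación de la posición x(t) = -3·t^6 + 4·t^5 + 3·t^4 - 2·t^3 - t^2 + 3·t + 1 3 veces. Derivando la posición, obtenemos la velocidad: v(t) = -18·t^5 + 20·t^4 + 12·t^3 - 6·t^2 - 2·t + 3. Derivando la velocidad, obtenemos la aceleración: a(t) = -90·t^4 + 80·t^3 + 36·t^2 - 12·t - 2. Tomando d/dt de a(t), encontramos j(t) = -360·t^3 + 240·t^2 + 72·t - 12. De la ecuación de la sacudida j(t) = -360·t^3 + 240·t^2 + 72·t - 12, sustituimos t = 1 para obtener j = -60.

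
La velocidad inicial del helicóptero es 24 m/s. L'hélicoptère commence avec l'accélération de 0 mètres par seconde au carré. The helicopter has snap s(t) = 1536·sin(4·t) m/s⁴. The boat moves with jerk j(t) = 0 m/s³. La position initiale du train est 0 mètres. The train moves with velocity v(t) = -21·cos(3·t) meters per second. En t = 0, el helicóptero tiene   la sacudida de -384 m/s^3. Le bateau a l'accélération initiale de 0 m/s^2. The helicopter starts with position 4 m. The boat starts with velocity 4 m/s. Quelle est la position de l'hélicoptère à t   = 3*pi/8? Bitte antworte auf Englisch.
We need to integrate our snap equation s(t) = 1536·sin(4·t) 4 times. The antiderivative of snap, with j(0) = -384, gives jerk: j(t) = -384·cos(4·t). Finding the integral of j(t) and using a(0) = 0: a(t) = -96·sin(4·t). The antiderivative of acceleration, with v(0) = 24, gives velocity: v(t) = 24·cos(4·t). Taking ∫v(t)dt and applying x(0) = 4, we find x(t) = 6·sin(4·t) + 4. From the given position equation x(t) = 6·sin(4·t) + 4, we substitute t = 3*pi/8 to get x = -2.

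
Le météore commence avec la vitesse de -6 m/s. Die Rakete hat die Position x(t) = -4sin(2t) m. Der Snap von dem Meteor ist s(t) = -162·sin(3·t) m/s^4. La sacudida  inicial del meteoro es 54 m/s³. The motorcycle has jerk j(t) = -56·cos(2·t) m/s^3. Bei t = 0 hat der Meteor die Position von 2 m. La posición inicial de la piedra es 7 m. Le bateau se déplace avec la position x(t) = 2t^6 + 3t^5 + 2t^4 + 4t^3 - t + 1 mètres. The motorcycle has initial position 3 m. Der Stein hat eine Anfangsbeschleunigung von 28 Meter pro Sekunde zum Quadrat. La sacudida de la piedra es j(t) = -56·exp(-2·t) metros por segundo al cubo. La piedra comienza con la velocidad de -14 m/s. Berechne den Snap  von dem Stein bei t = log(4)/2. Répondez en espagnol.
Para resolver esto, necesitamos tomar 1 derivada de nuestra ecuación de la sacudida j(t) = -56·exp(-2·t). Derivando la sacudida, obtenemos el snap: s(t) = 112·exp(-2·t). Tenemos el snap s(t) = 112·exp(-2·t). Sustituyendo t = log(4)/2: s(log(4)/2) = 28.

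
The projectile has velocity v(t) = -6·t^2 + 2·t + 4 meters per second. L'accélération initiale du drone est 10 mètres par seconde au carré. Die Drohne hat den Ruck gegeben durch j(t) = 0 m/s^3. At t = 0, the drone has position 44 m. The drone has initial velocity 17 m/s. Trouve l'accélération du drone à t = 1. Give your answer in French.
Nous devons trouver la primitive de notre équation du jerk j(t) = 0 1 fois. La primitive du jerk, avec a(0) = 10, donne l'accélération: a(t) = 10. En utilisant a(t) = 10 et en substituant t = 1, nous trouvons a = 10.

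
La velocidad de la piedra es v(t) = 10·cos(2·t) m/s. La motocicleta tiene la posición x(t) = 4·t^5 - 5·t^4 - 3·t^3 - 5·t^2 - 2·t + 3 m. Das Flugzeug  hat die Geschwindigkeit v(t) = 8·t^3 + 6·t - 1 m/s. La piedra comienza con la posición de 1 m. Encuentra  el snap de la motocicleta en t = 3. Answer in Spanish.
Para resolver esto, necesitamos tomar 4 derivadas de nuestra ecuación de la posición x(t) = 4·t^5 - 5·t^4 - 3·t^3 - 5·t^2 - 2·t + 3. La derivada de la posición da la velocidad: v(t) = 20·t^4 - 20·t^3 - 9·t^2 - 10·t - 2. Derivando la velocidad, obtenemos la aceleración: a(t) = 80·t^3 - 60·t^2 - 18·t - 10. Tomando d/dt de a(t), encontramos j(t) = 240·t^2 - 120·t - 18. La derivada de la sacudida da el snap: s(t) = 480·t - 120. Usando s(t) = 480·t - 120 y sustituyendo t = 3, encontramos s = 1320.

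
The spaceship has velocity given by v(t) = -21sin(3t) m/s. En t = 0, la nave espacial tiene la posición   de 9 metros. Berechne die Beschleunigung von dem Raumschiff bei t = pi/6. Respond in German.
Um dies zu lösen, müssen wir 1 Ableitung unserer Gleichung für die Geschwindigkeit v(t) = -21·sin(3·t) nehmen. Durch Ableiten von der Geschwindigkeit erhalten wir die Beschleunigung: a(t) = -63·cos(3·t). Aus der Gleichung für die Beschleunigung a(t) = -63·cos(3·t), setzen wir t = pi/6 ein und erhalten a = 0.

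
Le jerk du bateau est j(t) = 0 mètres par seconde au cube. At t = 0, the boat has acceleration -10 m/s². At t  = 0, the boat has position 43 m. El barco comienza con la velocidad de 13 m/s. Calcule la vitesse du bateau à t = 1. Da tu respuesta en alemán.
Wir müssen unsere Gleichung für den Ruck j(t) = 0 2-mal integrieren. Das Integral von dem Ruck, mit a(0) = -10, ergibt die Beschleunigung: a(t) = -10. Das Integral von der Beschleunigung ist die Geschwindigkeit. Mit v(0) = 13 erhalten wir v(t) = 13 - 10·t. Wir haben die Geschwindigkeit v(t) = 13 - 10·t. Durch Einsetzen von t = 1: v(1) = 3.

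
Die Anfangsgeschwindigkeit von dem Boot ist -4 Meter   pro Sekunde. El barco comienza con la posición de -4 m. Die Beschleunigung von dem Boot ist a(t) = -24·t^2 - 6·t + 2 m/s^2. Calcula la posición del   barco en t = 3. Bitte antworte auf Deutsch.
Ausgehend von der Beschleunigung a(t) = -24·t^2 - 6·t + 2, nehmen wir 2 Stammfunktionen. Das Integral von der Beschleunigung, mit v(0) = -4, ergibt die Geschwindigkeit: v(t) = -8·t^3 - 3·t^2 + 2·t - 4. Das Integral von der Geschwindigkeit ist die Position. Mit x(0) = -4 erhalten wir x(t) = -2·t^4 - t^3 + t^2 - 4·t - 4. Aus der Gleichung für die Position x(t) = -2·t^4 - t^3 + t^2 - 4·t - 4, setzen wir t = 3 ein und erhalten x = -196.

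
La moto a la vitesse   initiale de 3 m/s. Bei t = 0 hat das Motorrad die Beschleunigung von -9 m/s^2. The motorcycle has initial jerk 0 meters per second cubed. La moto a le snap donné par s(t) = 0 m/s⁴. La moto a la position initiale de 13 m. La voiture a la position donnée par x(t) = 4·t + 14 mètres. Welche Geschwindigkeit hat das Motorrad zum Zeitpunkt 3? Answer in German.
Um dies zu lösen, müssen wir 3 Stammfunktionen unserer Gleichung für den Snap s(t) = 0 finden. Das Integral von dem Snap ist der Ruck. Mit j(0) = 0 erhalten wir j(t) = 0. Mit ∫j(t)dt und Anwendung von a(0) = -9, finden wir a(t) = -9. Durch Integration von der Beschleunigung und Verwendung der Anfangsbedingung v(0) = 3, erhalten wir v(t) = 3 - 9·t. Mit v(t) = 3 - 9·t und Einsetzen von t = 3, finden wir v = -24.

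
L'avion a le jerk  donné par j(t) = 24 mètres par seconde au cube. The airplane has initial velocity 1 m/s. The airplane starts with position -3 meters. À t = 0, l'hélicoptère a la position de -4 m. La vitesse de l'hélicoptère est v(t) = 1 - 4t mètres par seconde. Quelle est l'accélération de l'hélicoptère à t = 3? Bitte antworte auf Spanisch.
Partiendo de la velocidad v(t) = 1 - 4·t, tomamos 1 derivada. La derivada de la velocidad da la aceleración: a(t) = -4. Usando a(t) = -4 y sustituyendo t = 3, encontramos a = -4.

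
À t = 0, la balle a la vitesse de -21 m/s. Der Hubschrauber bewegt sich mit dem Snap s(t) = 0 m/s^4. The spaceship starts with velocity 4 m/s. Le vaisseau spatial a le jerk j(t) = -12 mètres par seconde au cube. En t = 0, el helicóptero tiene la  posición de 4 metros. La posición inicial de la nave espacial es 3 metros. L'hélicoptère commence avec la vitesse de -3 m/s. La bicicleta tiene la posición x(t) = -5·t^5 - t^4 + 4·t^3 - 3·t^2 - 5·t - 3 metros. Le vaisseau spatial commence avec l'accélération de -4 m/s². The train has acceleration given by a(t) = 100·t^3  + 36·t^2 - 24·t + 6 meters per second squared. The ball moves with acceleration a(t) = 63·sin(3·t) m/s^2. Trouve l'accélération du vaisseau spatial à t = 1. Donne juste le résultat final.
La réponse est -16.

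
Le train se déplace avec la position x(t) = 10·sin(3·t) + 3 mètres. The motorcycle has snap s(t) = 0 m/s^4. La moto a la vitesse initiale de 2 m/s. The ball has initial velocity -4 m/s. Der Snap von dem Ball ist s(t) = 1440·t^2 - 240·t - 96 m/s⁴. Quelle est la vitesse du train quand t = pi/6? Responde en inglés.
We must differentiate our position equation x(t) = 10·sin(3·t) + 3 1 time. The derivative of position gives velocity: v(t) = 30·cos(3·t). From the given velocity equation v(t) = 30·cos(3·t), we substitute t = pi/6 to get v = 0.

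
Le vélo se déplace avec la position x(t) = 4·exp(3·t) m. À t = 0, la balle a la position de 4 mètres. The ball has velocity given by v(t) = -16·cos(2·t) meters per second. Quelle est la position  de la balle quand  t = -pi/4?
Pour résoudre ceci, nous devons prendre 1 intégrale de notre équation de la vitesse v(t) = -16·cos(2·t). En intégrant la vitesse et en utilisant la condition initiale x(0) = 4, nous obtenons x(t) = 4 - 8·sin(2·t). De l'équation de la position x(t) = 4 - 8·sin(2·t), nous substituons t = -pi/4 pour obtenir x = 12.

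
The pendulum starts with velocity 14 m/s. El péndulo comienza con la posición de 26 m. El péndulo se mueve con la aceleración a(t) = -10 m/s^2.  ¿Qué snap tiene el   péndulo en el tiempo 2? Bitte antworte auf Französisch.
En partant de l'accélération a(t) = -10, nous prenons 2 dérivées. En prenant d/dt de a(t), nous trouvons j(t) = 0. En dérivant le jerk, nous obtenons le snap: s(t) = 0. De l'équation du snap s(t) = 0, nous substituons t = 2 pour obtenir s = 0.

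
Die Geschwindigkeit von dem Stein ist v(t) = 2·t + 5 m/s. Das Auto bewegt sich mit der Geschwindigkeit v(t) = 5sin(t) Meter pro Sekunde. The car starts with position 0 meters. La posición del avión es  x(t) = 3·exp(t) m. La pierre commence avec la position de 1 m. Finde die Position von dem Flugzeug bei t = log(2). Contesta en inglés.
From the given position equation x(t) = 3·exp(t), we substitute t = log(2) to get x = 6.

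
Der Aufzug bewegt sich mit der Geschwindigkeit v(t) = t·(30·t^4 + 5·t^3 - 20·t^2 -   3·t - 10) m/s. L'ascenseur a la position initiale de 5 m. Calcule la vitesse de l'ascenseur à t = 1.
Nous avons la vitesse v(t) = t·(30·t^4 + 5·t^3 - 20·t^2 - 3·t - 10). En substituant t = 1: v(1) = 2.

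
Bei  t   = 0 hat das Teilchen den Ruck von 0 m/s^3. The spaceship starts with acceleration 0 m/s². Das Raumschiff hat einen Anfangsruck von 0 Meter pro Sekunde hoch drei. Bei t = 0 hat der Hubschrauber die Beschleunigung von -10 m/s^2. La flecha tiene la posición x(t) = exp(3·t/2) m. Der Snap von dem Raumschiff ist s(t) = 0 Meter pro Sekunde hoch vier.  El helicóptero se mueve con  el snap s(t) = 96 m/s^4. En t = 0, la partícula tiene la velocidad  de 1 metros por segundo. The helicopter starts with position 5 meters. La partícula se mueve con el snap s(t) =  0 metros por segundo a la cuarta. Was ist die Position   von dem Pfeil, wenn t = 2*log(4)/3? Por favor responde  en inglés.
Using x(t) = exp(3·t/2) and substituting t = 2*log(4)/3, we find x = 4.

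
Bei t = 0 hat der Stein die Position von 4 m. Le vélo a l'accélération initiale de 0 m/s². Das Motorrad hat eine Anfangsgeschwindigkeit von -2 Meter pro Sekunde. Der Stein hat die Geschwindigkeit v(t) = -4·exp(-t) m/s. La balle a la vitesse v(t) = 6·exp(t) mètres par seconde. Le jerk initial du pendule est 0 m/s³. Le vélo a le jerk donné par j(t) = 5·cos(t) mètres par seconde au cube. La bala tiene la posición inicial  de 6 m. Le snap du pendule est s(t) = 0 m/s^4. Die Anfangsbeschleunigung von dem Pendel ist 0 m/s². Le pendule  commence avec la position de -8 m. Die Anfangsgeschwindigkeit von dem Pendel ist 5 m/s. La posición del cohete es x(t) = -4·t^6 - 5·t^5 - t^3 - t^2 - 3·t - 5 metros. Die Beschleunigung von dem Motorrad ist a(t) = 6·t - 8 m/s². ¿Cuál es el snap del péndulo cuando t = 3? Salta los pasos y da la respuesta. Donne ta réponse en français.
À t = 3, s = 0.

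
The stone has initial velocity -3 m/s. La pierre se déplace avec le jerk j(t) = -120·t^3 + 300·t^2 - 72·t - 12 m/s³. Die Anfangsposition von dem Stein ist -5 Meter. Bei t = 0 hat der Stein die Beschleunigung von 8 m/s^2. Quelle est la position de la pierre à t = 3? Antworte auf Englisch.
Starting from jerk j(t) = -120·t^3 + 300·t^2 - 72·t - 12, we take 3 integrals. Integrating jerk and using the initial condition a(0) = 8, we get a(t) = -30·t^4 + 100·t^3 - 36·t^2 - 12·t + 8. Finding the antiderivative of a(t) and using v(0) = -3: v(t) = -6·t^5 + 25·t^4 - 12·t^3 - 6·t^2 + 8·t - 3. Integrating velocity and using the initial condition x(0) = -5, we get x(t) = -t^6 + 5·t^5 - 3·t^4 - 2·t^3 + 4·t^2 - 3·t - 5. From the given position equation x(t) = -t^6 + 5·t^5 - 3·t^4 - 2·t^3 + 4·t^2 - 3·t - 5, we substitute t = 3 to get x = 211.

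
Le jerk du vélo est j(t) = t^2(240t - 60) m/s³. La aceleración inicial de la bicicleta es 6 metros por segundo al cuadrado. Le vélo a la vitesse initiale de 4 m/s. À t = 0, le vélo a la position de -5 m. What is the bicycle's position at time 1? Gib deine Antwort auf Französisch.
En partant du jerk j(t) = t^2·(240·t - 60), nous prenons 3 primitives. L'intégrale du jerk, avec a(0) = 6, donne l'accélération: a(t) = 60·t^4 - 20·t^3 + 6. En prenant ∫a(t)dt et en appliquant v(0) = 4, nous trouvons v(t) = 12·t^5 - 5·t^4 + 6·t + 4. En intégrant la vitesse et en utilisant la condition initiale x(0) = -5, nous obtenons x(t) = 2·t^6 - t^5 + 3·t^2 + 4·t - 5. En utilisant x(t) = 2·t^6 - t^5 + 3·t^2 + 4·t - 5 et en substituant t = 1, nous trouvons x = 3.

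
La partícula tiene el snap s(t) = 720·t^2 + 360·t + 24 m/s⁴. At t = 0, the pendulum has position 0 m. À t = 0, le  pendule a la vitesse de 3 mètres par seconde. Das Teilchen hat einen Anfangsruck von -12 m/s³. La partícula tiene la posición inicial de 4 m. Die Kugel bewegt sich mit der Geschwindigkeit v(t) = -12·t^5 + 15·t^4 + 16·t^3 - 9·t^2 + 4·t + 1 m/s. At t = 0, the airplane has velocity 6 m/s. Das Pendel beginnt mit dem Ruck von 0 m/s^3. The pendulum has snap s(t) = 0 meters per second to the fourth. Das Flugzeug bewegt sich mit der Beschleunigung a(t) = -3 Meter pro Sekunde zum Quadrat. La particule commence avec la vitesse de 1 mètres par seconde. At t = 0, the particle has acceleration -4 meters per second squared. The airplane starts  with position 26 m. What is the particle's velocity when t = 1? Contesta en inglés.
We need to integrate our snap equation s(t) = 720·t^2 + 360·t + 24 3 times. The antiderivative of snap is jerk. Using j(0) = -12, we get j(t) = 240·t^3 + 180·t^2 + 24·t - 12. The integral of jerk, with a(0) = -4, gives acceleration: a(t) = 60·t^4 + 60·t^3 + 12·t^2 - 12·t - 4. The antiderivative of acceleration, with v(0) = 1, gives velocity: v(t) = 12·t^5 + 15·t^4 + 4·t^3 - 6·t^2 - 4·t + 1. From the given velocity equation v(t) = 12·t^5 + 15·t^4 + 4·t^3 - 6·t^2 - 4·t + 1, we substitute t = 1 to get v = 22.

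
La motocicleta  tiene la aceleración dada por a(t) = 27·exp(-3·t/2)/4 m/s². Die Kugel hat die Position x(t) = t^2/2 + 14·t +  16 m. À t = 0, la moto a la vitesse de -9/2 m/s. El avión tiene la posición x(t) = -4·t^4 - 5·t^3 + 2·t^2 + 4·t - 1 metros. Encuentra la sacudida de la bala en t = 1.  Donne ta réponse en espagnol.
Para resolver esto, necesitamos tomar 3 derivadas de nuestra ecuación de la posición x(t) = t^2/2 + 14·t + 16. Tomando d/dt de x(t), encontramos v(t) = t + 14. Derivando la velocidad, obtenemos la aceleración: a(t) = 1. Tomando d/dt de a(t), encontramos j(t) = 0. Tenemos la sacudida j(t) = 0. Sustituyendo t = 1: j(1) = 0.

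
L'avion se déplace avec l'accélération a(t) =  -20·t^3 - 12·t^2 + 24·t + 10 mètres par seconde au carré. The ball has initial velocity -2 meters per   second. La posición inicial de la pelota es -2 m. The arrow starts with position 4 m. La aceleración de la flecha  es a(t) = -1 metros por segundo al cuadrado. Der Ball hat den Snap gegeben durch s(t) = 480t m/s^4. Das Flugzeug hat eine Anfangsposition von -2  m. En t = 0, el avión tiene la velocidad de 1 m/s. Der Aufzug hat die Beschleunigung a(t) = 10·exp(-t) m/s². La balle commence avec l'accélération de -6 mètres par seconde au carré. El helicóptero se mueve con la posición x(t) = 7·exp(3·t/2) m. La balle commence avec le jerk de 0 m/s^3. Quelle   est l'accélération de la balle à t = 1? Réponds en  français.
Pour résoudre ceci, nous devons prendre 2 primitives de notre équation du snap s(t) = 480·t. En prenant ∫s(t)dt et en appliquant j(0) = 0, nous trouvons j(t) = 240·t^2. La primitive du jerk est l'accélération. En utilisant a(0) = -6, nous obtenons a(t) = 80·t^3 - 6. De l'équation de l'accélération a(t) = 80·t^3 - 6, nous substituons t = 1 pour obtenir a = 74.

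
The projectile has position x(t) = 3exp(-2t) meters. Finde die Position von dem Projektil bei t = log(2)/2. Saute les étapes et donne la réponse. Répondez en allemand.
Die Antwort ist 3/2.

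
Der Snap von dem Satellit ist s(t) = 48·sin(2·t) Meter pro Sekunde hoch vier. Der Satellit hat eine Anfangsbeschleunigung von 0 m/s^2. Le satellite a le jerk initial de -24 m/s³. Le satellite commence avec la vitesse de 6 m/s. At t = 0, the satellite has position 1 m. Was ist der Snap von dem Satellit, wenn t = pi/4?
Wir haben den Snap s(t) = 48·sin(2·t). Durch Einsetzen von t = pi/4: s(pi/4) = 48.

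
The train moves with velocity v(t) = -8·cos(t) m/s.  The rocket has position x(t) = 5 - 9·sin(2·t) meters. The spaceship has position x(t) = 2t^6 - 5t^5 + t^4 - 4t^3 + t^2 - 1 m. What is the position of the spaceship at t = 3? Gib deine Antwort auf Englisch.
Using x(t) = 2·t^6 - 5·t^5 + t^4 - 4·t^3 + t^2 - 1 and substituting t = 3, we find x = 224.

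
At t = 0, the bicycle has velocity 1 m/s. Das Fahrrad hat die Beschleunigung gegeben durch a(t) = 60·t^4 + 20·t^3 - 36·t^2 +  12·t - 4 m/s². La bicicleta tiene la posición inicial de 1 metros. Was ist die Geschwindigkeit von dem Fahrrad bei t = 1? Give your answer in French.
Nous devons trouver la primitive de notre équation de l'accélération a(t) = 60·t^4 + 20·t^3 - 36·t^2 + 12·t - 4 1 fois. En intégrant l'accélération et en utilisant la condition initiale v(0) = 1, nous obtenons v(t) = 12·t^5 + 5·t^4 - 12·t^3 + 6·t^2 - 4·t + 1. Nous avons la vitesse v(t) = 12·t^5 + 5·t^4 - 12·t^3 + 6·t^2 - 4·t + 1. En substituant t = 1: v(1) = 8.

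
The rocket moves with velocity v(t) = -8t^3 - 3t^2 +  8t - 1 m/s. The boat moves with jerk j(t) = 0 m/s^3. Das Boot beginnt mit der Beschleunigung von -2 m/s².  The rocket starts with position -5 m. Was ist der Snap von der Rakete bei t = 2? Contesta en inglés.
Starting from velocity v(t) = -8·t^3 - 3·t^2 + 8·t - 1, we take 3 derivatives. Taking d/dt of v(t), we find a(t) = -24·t^2 - 6·t + 8. The derivative of acceleration gives jerk: j(t) = -48·t - 6. The derivative of jerk gives snap: s(t) = -48. From the given snap equation s(t) = -48, we substitute t = 2 to get s = -48.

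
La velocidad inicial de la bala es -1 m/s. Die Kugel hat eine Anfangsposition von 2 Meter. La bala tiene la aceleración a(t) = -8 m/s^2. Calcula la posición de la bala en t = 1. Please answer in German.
Wir müssen unsere Gleichung für die Beschleunigung a(t) = -8 2-mal integrieren. Mit ∫a(t)dt und Anwendung von v(0) = -1, finden wir v(t) = -8·t - 1. Durch Integration von der Geschwindigkeit und Verwendung der Anfangsbedingung x(0) = 2, erhalten wir x(t) = -4·t^2 - t + 2. Wir haben die Position x(t) = -4·t^2 - t + 2. Durch Einsetzen von t = 1: x(1) = -3.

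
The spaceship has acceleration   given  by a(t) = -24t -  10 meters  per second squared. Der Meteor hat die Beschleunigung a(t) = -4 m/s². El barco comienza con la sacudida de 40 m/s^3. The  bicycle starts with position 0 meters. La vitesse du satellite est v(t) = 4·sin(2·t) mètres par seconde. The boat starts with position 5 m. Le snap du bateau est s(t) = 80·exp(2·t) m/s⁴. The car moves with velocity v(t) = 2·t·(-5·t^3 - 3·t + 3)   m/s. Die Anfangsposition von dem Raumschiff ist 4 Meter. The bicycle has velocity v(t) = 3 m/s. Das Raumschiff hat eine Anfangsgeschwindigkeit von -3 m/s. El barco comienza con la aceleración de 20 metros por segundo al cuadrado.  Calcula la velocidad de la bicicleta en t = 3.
Usando v(t) = 3 y sustituyendo t = 3, encontramos v = 3.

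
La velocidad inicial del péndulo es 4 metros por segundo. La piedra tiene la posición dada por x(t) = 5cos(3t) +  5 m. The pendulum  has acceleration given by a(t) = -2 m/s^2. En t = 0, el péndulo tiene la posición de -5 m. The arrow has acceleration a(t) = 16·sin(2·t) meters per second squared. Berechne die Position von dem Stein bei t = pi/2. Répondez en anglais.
We have position x(t) = 5·cos(3·t) + 5. Substituting t = pi/2: x(pi/2) = 5.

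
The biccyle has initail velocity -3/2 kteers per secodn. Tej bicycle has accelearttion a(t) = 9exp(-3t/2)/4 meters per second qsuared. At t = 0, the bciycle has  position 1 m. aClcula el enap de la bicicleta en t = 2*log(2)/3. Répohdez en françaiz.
Nous devons dériver notre équation de l'accélération a(t) = 9·exp(-3·t/2)/4 2 fois. En dérivant l'accélération, nous obtenons le jerk: j(t) = -27·exp(-3·t/2)/8. En dérivant le jerk, nous obtenons le snap: s(t) = 81·exp(-3·t/2)/16. En utilisant s(t) = 81·exp(-3·t/2)/16 et en substituant t = 2*log(2)/3, nous trouvons s = 81/32.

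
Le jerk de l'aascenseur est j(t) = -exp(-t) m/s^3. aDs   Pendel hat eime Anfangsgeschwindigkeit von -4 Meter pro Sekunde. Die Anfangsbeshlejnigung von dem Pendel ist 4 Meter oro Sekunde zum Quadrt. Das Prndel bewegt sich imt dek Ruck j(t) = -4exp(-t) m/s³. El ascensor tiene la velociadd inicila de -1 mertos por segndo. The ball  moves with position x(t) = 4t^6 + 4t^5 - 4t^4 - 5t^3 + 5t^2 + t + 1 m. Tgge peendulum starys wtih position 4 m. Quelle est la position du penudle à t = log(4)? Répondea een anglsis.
Starting from jerk j(t) = -4·exp(-t), we take 3 antiderivatives. The antiderivative of jerk, with a(0) = 4, gives acceleration: a(t) = 4·exp(-t). The integral of acceleration, with v(0) = -4, gives velocity: v(t) = -4·exp(-t). Taking ∫v(t)dt and applying x(0) = 4, we find x(t) = 4·exp(-t). We have position x(t) = 4·exp(-t). Substituting t = log(4): x(log(4)) = 1.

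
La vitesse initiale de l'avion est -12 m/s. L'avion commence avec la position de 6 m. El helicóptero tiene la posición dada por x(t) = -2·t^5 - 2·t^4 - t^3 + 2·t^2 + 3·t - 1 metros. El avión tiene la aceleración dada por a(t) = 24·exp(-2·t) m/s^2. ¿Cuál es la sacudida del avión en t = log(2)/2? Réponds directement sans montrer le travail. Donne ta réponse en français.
La réponse est -24.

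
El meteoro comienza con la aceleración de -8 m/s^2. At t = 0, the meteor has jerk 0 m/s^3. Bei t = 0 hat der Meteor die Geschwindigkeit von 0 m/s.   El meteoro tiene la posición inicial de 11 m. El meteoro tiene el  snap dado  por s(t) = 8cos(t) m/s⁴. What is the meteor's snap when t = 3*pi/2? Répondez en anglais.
We have snap s(t) = 8·cos(t). Substituting t = 3*pi/2: s(3*pi/2) = 0.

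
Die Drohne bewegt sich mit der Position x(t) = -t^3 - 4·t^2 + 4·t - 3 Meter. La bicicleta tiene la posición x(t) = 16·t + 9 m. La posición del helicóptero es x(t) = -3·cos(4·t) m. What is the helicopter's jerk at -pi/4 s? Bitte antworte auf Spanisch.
Para resolver esto, necesitamos tomar 3 derivadas de nuestra ecuación de la posición x(t) = -3·cos(4·t). La derivada de la posición da la velocidad: v(t) = 12·sin(4·t). La derivada de la velocidad da la aceleración: a(t) = 48·cos(4·t). Tomando d/dt de a(t), encontramos j(t) = -192·sin(4·t). Tenemos la sacudida j(t) = -192·sin(4·t). Sustituyendo t = -pi/4: j(-pi/4) = 0.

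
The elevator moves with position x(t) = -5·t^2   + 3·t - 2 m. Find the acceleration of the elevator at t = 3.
We must differentiate our position equation x(t) = -5·t^2 + 3·t - 2 2 times. Taking d/dt of x(t), we find v(t) = 3 - 10·t. Differentiating velocity, we get acceleration: a(t) = -10. Using a(t) = -10 and substituting t = 3, we find a = -10.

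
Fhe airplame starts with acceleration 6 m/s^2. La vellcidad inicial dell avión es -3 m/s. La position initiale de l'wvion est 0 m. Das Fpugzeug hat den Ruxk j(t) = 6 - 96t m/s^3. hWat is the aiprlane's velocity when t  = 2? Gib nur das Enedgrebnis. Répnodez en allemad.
Die Geschwindigkeit bei t = 2 ist v = -107.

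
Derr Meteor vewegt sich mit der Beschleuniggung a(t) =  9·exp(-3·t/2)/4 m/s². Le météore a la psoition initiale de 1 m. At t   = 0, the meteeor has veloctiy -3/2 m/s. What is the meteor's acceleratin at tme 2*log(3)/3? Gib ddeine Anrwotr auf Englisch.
From the given acceleration equation a(t) = 9·exp(-3·t/2)/4, we substitute t = 2*log(3)/3 to get a = 3/4.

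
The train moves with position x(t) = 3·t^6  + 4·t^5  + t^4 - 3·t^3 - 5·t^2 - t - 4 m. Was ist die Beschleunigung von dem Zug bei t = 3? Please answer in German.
Ausgehend von der Position x(t) = 3·t^6 + 4·t^5 + t^4 - 3·t^3 - 5·t^2 - t - 4, nehmen wir 2 Ableitungen. Mit d/dt von x(t) finden wir v(t) = 18·t^5 + 20·t^4 + 4·t^3 - 9·t^2 - 10·t - 1. Mit d/dt von v(t) finden wir a(t) = 90·t^4 + 80·t^3 + 12·t^2 - 18·t - 10. Wir haben die Beschleunigung a(t) = 90·t^4 + 80·t^3 + 12·t^2 - 18·t - 10. Durch Einsetzen von t = 3: a(3) = 9494.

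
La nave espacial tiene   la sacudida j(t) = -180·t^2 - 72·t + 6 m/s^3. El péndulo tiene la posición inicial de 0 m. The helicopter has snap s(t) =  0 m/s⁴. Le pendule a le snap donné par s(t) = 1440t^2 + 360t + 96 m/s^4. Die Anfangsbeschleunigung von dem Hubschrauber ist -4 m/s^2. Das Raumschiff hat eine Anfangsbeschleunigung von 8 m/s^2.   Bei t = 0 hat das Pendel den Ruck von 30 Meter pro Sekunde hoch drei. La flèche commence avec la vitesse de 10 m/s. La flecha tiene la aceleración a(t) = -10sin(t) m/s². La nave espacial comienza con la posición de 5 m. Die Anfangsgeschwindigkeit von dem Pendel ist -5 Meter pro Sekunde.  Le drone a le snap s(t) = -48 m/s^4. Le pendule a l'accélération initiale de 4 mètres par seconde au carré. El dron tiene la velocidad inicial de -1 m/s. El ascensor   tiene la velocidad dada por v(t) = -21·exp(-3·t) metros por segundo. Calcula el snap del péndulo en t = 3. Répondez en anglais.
We have snap s(t) = 1440·t^2 + 360·t + 96. Substituting t = 3: s(3) = 14136.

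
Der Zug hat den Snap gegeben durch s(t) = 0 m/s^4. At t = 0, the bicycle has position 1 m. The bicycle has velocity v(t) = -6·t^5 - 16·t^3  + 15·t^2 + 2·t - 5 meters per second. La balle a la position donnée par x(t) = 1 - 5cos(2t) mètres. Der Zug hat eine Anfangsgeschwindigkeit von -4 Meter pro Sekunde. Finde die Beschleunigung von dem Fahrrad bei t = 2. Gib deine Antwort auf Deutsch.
Wir müssen unsere Gleichung für die Geschwindigkeit v(t) = -6·t^5 - 16·t^3 + 15·t^2 + 2·t - 5 1-mal ableiten. Mit d/dt von v(t) finden wir a(t) = -30·t^4 - 48·t^2 + 30·t + 2. Aus der Gleichung für die Beschleunigung a(t) = -30·t^4 - 48·t^2 + 30·t + 2, setzen wir t = 2 ein und erhalten a = -610.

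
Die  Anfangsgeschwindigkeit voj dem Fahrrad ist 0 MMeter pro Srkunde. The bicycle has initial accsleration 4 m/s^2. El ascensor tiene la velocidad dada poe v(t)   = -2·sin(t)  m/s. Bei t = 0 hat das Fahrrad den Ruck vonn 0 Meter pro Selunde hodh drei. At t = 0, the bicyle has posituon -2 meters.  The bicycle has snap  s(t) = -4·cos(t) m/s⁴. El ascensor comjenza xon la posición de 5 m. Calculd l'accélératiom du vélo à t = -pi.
Pour résoudre ceci, nous devons prendre 2 intégrales de notre équation du snap s(t) = -4·cos(t). En prenant ∫s(t)dt et en appliquant j(0) = 0, nous trouvons j(t) = -4·sin(t). La primitive du jerk, avec a(0) = 4, donne l'accélération: a(t) = 4·cos(t). Nous avons l'accélération a(t) = 4·cos(t). En substituant t = -pi: a(-pi) = -4.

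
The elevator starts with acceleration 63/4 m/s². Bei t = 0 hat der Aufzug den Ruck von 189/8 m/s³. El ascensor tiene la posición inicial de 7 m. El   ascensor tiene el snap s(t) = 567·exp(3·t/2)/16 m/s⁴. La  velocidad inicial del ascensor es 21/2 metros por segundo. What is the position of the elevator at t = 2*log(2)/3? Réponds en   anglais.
To find the answer, we compute 4 integrals of s(t) = 567·exp(3·t/2)/16. Finding the antiderivative of s(t) and using j(0) = 189/8: j(t) = 189·exp(3·t/2)/8. The antiderivative of jerk, with a(0) = 63/4, gives acceleration: a(t) = 63·exp(3·t/2)/4. Finding the antiderivative of a(t) and using v(0) = 21/2: v(t) = 21·exp(3·t/2)/2. Finding the integral of v(t) and using x(0) = 7: x(t) = 7·exp(3·t/2). Using x(t) = 7·exp(3·t/2) and substituting t = 2*log(2)/3, we find x = 14.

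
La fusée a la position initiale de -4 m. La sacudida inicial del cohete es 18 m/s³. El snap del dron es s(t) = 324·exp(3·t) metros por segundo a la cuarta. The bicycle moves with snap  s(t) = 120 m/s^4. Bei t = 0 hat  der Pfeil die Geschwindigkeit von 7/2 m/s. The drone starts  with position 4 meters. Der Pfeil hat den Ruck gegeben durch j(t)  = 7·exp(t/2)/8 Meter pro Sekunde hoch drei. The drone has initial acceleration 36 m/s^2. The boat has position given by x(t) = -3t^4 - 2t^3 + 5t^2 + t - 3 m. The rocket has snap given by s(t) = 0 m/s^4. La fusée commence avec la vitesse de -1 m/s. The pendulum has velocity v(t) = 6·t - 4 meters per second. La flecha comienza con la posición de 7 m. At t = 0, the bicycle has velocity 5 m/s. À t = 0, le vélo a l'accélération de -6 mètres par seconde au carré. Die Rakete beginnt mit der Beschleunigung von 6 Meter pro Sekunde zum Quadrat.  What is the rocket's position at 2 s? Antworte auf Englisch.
To find the answer, we compute 4 integrals of s(t) = 0. Integrating snap and using the initial condition j(0) = 18, we get j(t) = 18. The integral of jerk is acceleration. Using a(0) = 6, we get a(t) = 18·t + 6. Integrating acceleration and using the initial condition v(0) = -1, we get v(t) = 9·t^2 + 6·t - 1. Integrating velocity and using the initial condition x(0) = -4, we get x(t) = 3·t^3 + 3·t^2 - t - 4. From the given position equation x(t) = 3·t^3 + 3·t^2 - t - 4, we substitute t = 2 to get x = 30.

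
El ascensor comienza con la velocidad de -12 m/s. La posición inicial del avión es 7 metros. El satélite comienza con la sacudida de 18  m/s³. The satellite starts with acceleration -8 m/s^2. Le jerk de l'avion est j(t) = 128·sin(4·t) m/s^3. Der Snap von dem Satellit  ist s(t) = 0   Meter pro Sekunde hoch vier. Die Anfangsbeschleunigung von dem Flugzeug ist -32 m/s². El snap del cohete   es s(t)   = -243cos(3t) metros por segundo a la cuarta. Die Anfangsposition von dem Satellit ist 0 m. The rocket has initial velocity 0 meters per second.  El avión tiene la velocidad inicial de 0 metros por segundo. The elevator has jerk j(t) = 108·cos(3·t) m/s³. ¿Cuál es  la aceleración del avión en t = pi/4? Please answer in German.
Ausgehend von dem Ruck j(t) = 128·sin(4·t), nehmen wir 1 Integral. Die Stammfunktion von dem Ruck, mit a(0) = -32, ergibt die Beschleunigung: a(t) = -32·cos(4·t). Aus der Gleichung für die Beschleunigung a(t) = -32·cos(4·t), setzen wir t = pi/4 ein und erhalten a = 32.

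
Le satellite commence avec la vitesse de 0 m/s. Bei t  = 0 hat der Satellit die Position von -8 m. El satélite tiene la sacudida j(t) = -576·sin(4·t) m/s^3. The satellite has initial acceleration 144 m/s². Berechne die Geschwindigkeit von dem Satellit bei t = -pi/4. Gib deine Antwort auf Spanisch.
Debemos encontrar la antiderivada de nuestra ecuación de la sacudida j(t) = -576·sin(4·t) 2 veces. La integral de la sacudida, con a(0) = 144, da la aceleración: a(t) = 144·cos(4·t). Integrando la aceleración y usando la condición inicial v(0) = 0, obtenemos v(t) = 36·sin(4·t). Usando v(t) = 36·sin(4·t) y sustituyendo t = -pi/4, encontramos v = 0.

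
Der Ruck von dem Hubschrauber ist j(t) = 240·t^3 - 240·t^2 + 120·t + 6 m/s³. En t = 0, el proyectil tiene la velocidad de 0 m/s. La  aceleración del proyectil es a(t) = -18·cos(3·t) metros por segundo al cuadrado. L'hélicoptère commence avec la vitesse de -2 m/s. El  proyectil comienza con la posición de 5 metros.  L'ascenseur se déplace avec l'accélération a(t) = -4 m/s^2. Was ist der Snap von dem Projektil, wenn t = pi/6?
Wir müssen unsere Gleichung für die Beschleunigung a(t) = -18·cos(3·t) 2-mal ableiten. Durch Ableiten von der Beschleunigung erhalten wir den Ruck: j(t) = 54·sin(3·t). Mit d/dt von j(t) finden wir s(t) = 162·cos(3·t). Wir haben den Snap s(t) = 162·cos(3·t). Durch Einsetzen von t = pi/6: s(pi/6) = 0.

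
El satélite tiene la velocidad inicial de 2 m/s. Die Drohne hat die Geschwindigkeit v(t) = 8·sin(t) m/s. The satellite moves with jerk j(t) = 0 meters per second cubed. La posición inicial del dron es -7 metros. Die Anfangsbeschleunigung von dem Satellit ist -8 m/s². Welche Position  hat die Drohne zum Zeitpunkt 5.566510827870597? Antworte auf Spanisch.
Debemos encontrar la antiderivada de nuestra ecuación de la velocidad v(t) = 8·sin(t) 1 vez. La integral de la velocidad, con x(0) = -7, da la posición: x(t) = 1 - 8·cos(t). Usando x(t) = 1 - 8·cos(t) y sustituyendo t = 5.566510827870597, encontramos x = -5.03195492264139.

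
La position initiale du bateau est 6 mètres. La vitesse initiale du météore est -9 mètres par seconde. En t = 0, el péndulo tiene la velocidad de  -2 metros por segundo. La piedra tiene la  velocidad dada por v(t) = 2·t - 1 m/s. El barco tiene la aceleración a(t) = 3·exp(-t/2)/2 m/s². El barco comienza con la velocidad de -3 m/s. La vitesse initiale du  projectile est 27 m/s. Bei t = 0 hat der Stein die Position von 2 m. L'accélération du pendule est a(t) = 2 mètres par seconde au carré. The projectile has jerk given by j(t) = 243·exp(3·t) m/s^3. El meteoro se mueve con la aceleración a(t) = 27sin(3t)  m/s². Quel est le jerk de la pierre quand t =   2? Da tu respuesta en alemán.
Wir müssen unsere Gleichung für die Geschwindigkeit v(t) = 2·t - 1 2-mal ableiten. Mit d/dt von v(t) finden wir a(t) = 2. Durch Ableiten von der Beschleunigung erhalten wir den Ruck: j(t) = 0. Mit j(t) = 0 und Einsetzen von t = 2, finden wir j = 0.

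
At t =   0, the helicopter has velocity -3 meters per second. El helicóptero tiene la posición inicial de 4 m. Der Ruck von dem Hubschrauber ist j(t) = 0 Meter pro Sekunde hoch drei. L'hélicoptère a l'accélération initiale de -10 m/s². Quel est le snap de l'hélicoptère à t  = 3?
En partant du jerk j(t) = 0, nous prenons 1 dérivée. En dérivant le jerk, nous obtenons le snap: s(t) = 0. Nous avons le snap s(t) = 0. En substituant t = 3: s(3) = 0.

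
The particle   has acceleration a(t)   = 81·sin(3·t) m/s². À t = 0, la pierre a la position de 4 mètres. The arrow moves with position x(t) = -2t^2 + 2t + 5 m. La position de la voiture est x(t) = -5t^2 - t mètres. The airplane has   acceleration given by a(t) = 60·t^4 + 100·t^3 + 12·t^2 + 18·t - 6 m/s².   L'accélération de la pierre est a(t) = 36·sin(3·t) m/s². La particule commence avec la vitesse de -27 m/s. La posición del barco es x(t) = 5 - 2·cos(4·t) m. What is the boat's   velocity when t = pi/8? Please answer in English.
Starting from position x(t) = 5 - 2·cos(4·t), we take 1 derivative. Taking d/dt of x(t), we find v(t) = 8·sin(4·t). We have velocity v(t) = 8·sin(4·t). Substituting t = pi/8: v(pi/8) = 8.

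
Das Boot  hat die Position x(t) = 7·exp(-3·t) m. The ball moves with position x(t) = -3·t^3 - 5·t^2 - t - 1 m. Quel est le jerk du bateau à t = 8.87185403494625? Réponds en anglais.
We must differentiate our position equation x(t) = 7·exp(-3·t) 3 times. Differentiating position, we get velocity: v(t) = -21·exp(-3·t). The derivative of velocity gives acceleration: a(t) = 63·exp(-3·t). The derivative of acceleration gives jerk: j(t) = -189·exp(-3·t). We have jerk j(t) = -189·exp(-3·t). Substituting t = 8.87185403494625: j(8.87185403494625) = -5.21759120369958E-10.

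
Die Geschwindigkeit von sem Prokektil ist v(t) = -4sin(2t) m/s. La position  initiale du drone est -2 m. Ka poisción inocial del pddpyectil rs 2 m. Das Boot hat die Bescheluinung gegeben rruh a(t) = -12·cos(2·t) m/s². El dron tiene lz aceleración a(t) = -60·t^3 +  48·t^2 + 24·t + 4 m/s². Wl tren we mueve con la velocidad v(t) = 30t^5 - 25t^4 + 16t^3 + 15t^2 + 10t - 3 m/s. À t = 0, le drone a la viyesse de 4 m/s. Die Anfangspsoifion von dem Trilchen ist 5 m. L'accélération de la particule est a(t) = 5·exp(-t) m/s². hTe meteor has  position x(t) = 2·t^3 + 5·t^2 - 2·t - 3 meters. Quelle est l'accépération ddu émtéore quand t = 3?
En partant de la position x(t) = 2·t^3 + 5·t^2 - 2·t - 3, nous prenons 2 dérivées. En dérivant la position, nous obtenons la vitesse: v(t) = 6·t^2 + 10·t - 2. En dérivant la vitesse, nous obtenons l'accélération: a(t) = 12·t + 10. De l'équation de l'accélération a(t) = 12·t + 10, nous substituons t = 3 pour obtenir a = 46.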